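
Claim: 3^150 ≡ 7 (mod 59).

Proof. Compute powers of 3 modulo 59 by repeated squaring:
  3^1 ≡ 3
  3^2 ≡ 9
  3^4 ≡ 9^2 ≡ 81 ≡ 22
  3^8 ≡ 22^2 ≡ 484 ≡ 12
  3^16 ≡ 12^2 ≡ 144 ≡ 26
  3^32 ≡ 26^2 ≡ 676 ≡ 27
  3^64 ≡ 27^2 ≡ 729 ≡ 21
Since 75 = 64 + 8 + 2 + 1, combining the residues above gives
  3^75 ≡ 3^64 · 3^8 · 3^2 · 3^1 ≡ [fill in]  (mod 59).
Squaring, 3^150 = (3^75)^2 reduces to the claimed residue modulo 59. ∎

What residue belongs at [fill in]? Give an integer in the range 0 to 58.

Multiply the listed residues: 21 · 12 · 9 · 3 = 252 → 2268 → 6804.
Reducing modulo 59: 6804 = 115·59 + 19, so 3^75 ≡ 19.

19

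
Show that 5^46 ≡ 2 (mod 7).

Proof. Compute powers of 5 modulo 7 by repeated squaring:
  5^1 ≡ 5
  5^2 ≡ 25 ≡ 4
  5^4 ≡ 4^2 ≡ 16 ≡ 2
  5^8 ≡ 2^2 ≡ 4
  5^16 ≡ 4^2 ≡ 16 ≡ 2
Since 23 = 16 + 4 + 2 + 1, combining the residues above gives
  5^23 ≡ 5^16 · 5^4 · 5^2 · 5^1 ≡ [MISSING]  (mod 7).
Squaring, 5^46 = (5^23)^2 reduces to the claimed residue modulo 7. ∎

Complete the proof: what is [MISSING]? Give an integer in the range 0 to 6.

5^16 · 5^4 · 5^2 · 5^1 ≡ 2 · 2 · 4 · 5 = 80.
80 mod 7 = 3, so 5^23 ≡ 3 (mod 7).

3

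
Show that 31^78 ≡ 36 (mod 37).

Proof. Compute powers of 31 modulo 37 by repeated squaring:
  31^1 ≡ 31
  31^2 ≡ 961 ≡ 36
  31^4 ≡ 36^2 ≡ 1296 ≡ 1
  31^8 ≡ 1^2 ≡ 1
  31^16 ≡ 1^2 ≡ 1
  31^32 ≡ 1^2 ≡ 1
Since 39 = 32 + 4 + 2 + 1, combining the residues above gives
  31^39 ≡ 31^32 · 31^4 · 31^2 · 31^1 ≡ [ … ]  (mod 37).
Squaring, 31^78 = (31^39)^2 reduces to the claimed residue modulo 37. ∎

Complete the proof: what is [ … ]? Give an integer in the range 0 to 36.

6

31^32 · 31^4 · 31^2 · 31^1 ≡ 1 · 1 · 36 · 31 = 1116.
1116 mod 37 = 6, so 31^39 ≡ 6 (mod 37).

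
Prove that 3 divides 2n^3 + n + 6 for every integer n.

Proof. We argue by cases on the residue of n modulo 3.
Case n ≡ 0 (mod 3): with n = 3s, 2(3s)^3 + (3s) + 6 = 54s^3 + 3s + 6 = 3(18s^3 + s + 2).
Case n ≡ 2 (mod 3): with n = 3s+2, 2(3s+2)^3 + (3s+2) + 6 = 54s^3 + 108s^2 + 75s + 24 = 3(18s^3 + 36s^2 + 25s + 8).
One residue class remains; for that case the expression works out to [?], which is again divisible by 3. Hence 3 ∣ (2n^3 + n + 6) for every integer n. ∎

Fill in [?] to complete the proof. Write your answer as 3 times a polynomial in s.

The residues treated are {0, 2}, so the missing case is n ≡ 1 (mod 3); write n = 3s+1.
Then 2(3s+1)^3 + (3s+1) + 6 = 54s^3 + 54s^2 + 21s + 9 = 3(18s^3 + 18s^2 + 7s + 3).

3(18s^3 + 18s^2 + 7s + 3)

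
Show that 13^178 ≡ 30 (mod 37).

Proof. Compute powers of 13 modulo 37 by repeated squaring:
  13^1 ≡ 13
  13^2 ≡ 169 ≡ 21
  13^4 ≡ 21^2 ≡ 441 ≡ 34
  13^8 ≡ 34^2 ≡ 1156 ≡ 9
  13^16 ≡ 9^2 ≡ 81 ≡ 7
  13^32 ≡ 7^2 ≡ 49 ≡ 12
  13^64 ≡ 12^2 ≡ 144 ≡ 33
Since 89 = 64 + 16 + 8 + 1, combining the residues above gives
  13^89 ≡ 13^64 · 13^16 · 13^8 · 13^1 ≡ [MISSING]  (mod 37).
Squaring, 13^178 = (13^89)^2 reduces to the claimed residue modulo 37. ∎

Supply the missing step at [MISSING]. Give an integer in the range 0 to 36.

17

13^64 · 13^16 · 13^8 · 13^1 ≡ 33 · 7 · 9 · 13 = 27027.
27027 mod 37 = 17, so 13^89 ≡ 17 (mod 37).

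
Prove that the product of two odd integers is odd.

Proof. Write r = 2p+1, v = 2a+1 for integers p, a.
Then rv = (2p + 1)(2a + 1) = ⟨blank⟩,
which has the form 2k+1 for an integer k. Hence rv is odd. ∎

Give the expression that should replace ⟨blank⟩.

Expanding: (2p + 1)(2a + 1) = 4ap + 2a + 2p + 1.
Every term except the constant is even, so this is 2(2ap + a + p) + 1,
and 2ap + a + p ∈ ℤ gives the required form.

2(2ap + a + p) + 1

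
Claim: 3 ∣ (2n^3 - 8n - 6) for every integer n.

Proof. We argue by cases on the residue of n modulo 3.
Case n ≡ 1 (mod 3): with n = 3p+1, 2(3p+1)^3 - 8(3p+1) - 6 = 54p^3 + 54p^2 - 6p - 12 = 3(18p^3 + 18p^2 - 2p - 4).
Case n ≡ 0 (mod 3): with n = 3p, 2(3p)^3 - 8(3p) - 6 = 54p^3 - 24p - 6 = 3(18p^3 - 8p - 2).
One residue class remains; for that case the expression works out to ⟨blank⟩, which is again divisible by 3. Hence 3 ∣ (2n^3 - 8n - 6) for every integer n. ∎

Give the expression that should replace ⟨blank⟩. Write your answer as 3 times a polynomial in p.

Only n ≡ 2 (mod 3) is unaccounted for. Put n = 3p+2:
2(3p+2)^3 - 8(3p+2) - 6 expands to 54p^3 + 108p^2 + 48p - 6,
and factoring out 3 leaves 3(18p^3 + 36p^2 + 16p - 2).

3(18p^3 + 36p^2 + 16p - 2)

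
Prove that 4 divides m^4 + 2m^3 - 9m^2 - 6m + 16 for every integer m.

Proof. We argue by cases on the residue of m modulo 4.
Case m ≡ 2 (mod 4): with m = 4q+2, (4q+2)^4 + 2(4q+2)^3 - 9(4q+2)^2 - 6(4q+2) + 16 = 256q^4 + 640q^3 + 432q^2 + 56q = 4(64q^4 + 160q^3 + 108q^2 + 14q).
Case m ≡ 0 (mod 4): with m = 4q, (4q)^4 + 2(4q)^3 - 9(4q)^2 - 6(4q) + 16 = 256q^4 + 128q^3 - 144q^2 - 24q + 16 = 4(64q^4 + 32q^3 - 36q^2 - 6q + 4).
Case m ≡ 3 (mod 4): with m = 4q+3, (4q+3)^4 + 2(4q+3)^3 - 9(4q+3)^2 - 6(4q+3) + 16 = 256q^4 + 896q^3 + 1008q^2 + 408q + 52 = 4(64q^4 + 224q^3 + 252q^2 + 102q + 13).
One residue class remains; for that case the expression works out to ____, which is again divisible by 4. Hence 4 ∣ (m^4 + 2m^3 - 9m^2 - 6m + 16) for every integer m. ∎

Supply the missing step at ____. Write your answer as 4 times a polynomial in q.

4(64q^4 + 96q^3 + 12q^2 - 14q + 1)

Only m ≡ 1 (mod 4) is unaccounted for. Put m = 4q+1:
(4q+1)^4 + 2(4q+1)^3 - 9(4q+1)^2 - 6(4q+1) + 16 expands to 256q^4 + 384q^3 + 48q^2 - 56q + 4,
and factoring out 4 leaves 4(64q^4 + 96q^3 + 12q^2 - 14q + 1).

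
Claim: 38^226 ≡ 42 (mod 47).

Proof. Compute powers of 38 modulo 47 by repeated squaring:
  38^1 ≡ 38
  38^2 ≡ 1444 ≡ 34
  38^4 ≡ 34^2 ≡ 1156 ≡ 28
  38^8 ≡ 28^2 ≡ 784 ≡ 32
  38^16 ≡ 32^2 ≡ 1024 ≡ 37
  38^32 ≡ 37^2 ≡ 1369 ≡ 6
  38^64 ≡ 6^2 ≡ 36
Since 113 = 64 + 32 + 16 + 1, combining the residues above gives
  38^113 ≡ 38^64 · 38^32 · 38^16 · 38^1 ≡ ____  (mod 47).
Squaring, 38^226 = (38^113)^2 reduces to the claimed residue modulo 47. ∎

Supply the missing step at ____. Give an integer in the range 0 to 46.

38^64 · 38^32 · 38^16 · 38^1 ≡ 36 · 6 · 37 · 38 = 303696.
303696 mod 47 = 29, so 38^113 ≡ 29 (mod 47).

29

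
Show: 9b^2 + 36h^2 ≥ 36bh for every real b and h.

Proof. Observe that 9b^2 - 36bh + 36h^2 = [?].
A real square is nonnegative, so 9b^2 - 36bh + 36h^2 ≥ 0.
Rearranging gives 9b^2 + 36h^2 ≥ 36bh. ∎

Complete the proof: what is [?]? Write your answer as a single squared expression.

(3b - 6h)^2

The leading and trailing coefficients are 3^2 and 6^2, and 36 = 2·3·6, so the trinomial is (3b - 6h)^2.
Hence 9b^2 - 36bh + 36h^2 ≥ 0.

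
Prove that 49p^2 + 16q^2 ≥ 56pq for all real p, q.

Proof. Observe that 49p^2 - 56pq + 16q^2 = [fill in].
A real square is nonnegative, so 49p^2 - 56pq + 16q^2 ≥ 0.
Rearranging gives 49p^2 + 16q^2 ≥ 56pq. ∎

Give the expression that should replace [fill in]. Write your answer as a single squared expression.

(7p - 4q)^2

The leading and trailing coefficients are 7^2 and 4^2, and 56 = 2·7·4, so the trinomial is (7p - 4q)^2.
Hence 49p^2 - 56pq + 16q^2 ≥ 0.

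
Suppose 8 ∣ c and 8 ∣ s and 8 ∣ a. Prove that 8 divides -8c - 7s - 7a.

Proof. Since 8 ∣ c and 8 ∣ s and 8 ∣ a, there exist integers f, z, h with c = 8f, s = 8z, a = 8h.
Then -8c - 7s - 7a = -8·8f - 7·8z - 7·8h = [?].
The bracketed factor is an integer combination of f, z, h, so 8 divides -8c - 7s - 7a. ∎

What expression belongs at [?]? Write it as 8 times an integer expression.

8(-8f - 7h - 7z)

Pull the common 8 out of every term: -8·8f - 7·8z - 7·8h = 8(-8f - 7h - 7z).
-8f - 7h - 7z is an integer, which exhibits the divisibility.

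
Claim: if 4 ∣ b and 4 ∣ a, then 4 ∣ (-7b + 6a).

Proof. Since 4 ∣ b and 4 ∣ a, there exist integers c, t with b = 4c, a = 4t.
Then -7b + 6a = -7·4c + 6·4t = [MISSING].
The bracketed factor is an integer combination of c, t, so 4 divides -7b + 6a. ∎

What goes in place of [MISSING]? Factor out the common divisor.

4(-7c + 6t)

Pull the common 4 out of every term: -7·4c + 6·4t = 4(-7c + 6t).
-7c + 6t is an integer, which exhibits the divisibility.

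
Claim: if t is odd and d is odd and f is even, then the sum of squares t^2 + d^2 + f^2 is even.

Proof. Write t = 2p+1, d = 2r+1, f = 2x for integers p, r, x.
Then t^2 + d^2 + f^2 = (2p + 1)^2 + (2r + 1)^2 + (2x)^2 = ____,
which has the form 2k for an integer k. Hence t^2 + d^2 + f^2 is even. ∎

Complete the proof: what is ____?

2(2p^2 + 2p + 2r^2 + 2r + 2x^2 + 1)

(2p + 1)^2 + (2r + 1)^2 + (2x)^2 = 4p^2 + 4p + 4r^2 + 4r + 4x^2 + 2
= 2(2p^2 + 2p + 2r^2 + 2r + 2x^2 + 1).
Since 2p^2 + 2p + 2r^2 + 2r + 2x^2 + 1 is an integer, the sum of squares is of the form 2k for an integer k.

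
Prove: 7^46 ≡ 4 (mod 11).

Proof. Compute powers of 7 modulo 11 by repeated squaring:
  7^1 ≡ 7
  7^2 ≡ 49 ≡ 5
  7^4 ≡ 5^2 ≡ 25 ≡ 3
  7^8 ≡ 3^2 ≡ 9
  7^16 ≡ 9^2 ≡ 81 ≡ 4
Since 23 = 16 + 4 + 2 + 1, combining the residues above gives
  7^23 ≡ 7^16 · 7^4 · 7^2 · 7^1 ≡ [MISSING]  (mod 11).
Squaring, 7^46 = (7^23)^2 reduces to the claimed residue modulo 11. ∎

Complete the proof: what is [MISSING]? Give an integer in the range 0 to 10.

2

Multiply the listed residues: 4 · 3 · 5 · 7 = 12 → 60 → 420.
Reducing modulo 11: 420 = 38·11 + 2, so 7^23 ≡ 2.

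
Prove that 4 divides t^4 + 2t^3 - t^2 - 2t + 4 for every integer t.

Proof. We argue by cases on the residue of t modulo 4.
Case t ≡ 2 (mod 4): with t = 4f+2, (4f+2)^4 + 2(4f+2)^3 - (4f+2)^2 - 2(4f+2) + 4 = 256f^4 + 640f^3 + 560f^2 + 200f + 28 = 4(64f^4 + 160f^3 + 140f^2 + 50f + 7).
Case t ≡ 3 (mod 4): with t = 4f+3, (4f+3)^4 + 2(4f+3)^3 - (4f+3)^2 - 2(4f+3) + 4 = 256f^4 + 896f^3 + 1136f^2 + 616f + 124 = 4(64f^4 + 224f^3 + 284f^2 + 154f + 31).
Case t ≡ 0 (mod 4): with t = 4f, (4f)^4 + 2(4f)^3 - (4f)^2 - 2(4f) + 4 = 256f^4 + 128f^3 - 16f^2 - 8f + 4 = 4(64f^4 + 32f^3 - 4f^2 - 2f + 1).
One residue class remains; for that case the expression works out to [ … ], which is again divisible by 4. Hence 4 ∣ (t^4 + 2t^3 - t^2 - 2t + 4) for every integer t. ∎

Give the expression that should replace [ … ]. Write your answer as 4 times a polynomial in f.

4(64f^4 + 96f^3 + 44f^2 + 6f + 1)

Only t ≡ 1 (mod 4) is unaccounted for. Put t = 4f+1:
(4f+1)^4 + 2(4f+1)^3 - (4f+1)^2 - 2(4f+1) + 4 expands to 256f^4 + 384f^3 + 176f^2 + 24f + 4,
and factoring out 4 leaves 4(64f^4 + 96f^3 + 44f^2 + 6f + 1).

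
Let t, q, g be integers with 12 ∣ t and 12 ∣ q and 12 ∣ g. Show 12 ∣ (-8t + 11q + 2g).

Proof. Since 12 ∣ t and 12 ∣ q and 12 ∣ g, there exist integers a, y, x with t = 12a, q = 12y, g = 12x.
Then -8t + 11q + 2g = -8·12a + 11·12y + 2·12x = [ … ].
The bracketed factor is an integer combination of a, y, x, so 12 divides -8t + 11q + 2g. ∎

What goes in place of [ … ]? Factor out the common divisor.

12(-8a + 2x + 11y)

Pull the common 12 out of every term: -8·12a + 11·12y + 2·12x = 12(-8a + 2x + 11y).
-8a + 2x + 11y is an integer, which exhibits the divisibility.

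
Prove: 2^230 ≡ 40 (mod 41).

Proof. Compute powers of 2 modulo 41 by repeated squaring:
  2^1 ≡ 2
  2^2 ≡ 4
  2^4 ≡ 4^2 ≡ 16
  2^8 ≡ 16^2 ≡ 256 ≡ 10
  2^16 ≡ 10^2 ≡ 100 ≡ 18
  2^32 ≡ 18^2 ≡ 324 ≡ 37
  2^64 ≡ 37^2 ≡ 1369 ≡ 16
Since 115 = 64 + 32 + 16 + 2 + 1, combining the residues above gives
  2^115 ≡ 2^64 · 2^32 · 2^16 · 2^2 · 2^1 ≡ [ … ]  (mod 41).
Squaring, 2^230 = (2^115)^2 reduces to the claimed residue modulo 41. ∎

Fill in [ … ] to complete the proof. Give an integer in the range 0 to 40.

9

Multiply the listed residues: 16 · 37 · 18 · 4 · 2 = 592 → 10656 → 42624 → 85248.
Reducing modulo 41: 85248 = 2079·41 + 9, so 2^115 ≡ 9.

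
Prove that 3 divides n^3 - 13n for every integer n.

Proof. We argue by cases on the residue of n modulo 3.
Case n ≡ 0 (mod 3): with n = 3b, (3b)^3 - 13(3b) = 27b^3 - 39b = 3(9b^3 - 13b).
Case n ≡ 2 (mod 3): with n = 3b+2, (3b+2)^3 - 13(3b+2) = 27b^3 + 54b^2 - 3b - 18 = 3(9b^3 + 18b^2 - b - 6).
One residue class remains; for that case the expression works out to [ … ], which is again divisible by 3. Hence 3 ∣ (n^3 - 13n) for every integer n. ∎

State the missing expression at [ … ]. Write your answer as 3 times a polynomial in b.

Only n ≡ 1 (mod 3) is unaccounted for. Put n = 3b+1:
(3b+1)^3 - 13(3b+1) expands to 27b^3 + 27b^2 - 30b - 12,
and factoring out 3 leaves 3(9b^3 + 9b^2 - 10b - 4).

3(9b^3 + 9b^2 - 10b - 4)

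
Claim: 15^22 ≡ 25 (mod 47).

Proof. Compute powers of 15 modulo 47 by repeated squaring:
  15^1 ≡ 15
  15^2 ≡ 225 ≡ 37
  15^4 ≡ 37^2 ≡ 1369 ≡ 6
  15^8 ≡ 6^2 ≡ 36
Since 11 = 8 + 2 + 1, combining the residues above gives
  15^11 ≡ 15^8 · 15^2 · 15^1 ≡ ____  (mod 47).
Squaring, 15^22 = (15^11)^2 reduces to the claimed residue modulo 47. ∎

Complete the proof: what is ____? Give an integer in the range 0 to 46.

15^8 · 15^2 · 15^1 ≡ 36 · 37 · 15 = 19980.
19980 mod 47 = 5, so 15^11 ≡ 5 (mod 47).

5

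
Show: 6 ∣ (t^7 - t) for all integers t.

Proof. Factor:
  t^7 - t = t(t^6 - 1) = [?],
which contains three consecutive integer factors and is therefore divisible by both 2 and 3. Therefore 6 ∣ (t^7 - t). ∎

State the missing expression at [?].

t^6 - 1 = (t^2 - 1)(t^4 + t^2 + 1), and t^2 - 1 = (t-1)(t+1).
So t(t^6 - 1) = (t - 1)t(t + 1)(t^4 + t^2 + 1).

(t - 1)t(t + 1)(t^4 + t^2 + 1)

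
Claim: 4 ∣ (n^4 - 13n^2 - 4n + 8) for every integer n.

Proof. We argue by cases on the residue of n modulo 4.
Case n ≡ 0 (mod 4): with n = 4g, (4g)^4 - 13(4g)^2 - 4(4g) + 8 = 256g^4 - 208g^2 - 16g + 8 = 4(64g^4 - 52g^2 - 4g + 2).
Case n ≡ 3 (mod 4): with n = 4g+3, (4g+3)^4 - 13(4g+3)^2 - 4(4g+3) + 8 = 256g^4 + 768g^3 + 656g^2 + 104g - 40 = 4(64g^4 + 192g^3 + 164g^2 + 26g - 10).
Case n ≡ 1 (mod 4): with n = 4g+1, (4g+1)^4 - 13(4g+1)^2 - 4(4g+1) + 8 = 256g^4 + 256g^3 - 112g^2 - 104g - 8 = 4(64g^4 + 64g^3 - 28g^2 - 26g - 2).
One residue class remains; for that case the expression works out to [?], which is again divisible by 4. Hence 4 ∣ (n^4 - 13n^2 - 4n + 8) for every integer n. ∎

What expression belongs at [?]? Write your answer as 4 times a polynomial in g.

4(64g^4 + 128g^3 + 44g^2 - 24g - 9)

Only n ≡ 2 (mod 4) is unaccounted for. Put n = 4g+2:
(4g+2)^4 - 13(4g+2)^2 - 4(4g+2) + 8 expands to 256g^4 + 512g^3 + 176g^2 - 96g - 36,
and factoring out 4 leaves 4(64g^4 + 128g^3 + 44g^2 - 24g - 9).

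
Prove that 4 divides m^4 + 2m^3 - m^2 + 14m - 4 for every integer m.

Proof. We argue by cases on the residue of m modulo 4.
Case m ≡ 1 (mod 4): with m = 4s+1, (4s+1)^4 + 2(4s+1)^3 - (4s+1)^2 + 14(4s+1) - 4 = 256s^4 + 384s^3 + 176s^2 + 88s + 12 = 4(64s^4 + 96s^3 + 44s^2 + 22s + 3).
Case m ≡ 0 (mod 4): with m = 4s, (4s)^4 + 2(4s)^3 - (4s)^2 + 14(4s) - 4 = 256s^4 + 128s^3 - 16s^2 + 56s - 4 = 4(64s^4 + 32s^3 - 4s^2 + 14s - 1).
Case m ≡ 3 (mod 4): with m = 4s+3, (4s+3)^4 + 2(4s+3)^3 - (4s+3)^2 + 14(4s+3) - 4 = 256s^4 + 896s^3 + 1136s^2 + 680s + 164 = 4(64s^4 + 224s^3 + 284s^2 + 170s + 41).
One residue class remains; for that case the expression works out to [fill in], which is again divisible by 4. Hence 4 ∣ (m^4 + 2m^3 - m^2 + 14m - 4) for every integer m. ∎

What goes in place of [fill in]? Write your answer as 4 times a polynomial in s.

4(64s^4 + 160s^3 + 140s^2 + 66s + 13)

The residues treated are {1, 0, 3}, so the missing case is m ≡ 2 (mod 4); write m = 4s+2.
Then (4s+2)^4 + 2(4s+2)^3 - (4s+2)^2 + 14(4s+2) - 4 = 256s^4 + 640s^3 + 560s^2 + 264s + 52 = 4(64s^4 + 160s^3 + 140s^2 + 66s + 13).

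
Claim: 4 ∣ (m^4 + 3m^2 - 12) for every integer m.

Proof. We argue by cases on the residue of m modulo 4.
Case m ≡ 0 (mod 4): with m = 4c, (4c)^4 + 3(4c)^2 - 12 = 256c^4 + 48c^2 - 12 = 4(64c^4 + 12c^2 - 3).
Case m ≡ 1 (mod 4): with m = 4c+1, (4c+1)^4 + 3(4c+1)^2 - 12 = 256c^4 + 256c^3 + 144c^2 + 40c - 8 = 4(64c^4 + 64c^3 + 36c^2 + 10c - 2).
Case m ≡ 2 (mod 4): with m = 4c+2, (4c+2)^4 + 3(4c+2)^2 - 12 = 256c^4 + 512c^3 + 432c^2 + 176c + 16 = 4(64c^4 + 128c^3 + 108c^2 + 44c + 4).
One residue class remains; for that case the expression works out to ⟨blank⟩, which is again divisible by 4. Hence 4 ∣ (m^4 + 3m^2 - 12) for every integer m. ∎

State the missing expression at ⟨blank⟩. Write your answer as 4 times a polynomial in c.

4(64c^4 + 192c^3 + 228c^2 + 126c + 24)

Only m ≡ 3 (mod 4) is unaccounted for. Put m = 4c+3:
(4c+3)^4 + 3(4c+3)^2 - 12 expands to 256c^4 + 768c^3 + 912c^2 + 504c + 96,
and factoring out 4 leaves 4(64c^4 + 192c^3 + 228c^2 + 126c + 24).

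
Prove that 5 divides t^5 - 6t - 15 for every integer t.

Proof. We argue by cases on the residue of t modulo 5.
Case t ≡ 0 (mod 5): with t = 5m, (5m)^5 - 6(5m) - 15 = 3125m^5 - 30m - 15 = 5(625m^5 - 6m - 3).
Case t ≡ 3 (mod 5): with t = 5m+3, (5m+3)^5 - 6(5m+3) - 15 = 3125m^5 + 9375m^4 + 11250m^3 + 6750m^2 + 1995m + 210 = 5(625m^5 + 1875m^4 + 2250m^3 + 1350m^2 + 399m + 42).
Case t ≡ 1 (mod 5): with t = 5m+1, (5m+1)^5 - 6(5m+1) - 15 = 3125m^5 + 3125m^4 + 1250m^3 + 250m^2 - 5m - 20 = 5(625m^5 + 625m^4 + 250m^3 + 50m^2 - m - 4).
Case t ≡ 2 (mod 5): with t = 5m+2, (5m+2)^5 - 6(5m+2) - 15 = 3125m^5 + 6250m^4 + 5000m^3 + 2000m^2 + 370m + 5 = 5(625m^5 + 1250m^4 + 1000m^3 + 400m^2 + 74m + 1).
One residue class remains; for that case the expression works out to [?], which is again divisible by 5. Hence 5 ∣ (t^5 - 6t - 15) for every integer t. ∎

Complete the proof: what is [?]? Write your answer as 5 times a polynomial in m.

The residues treated are {0, 3, 1, 2}, so the missing case is t ≡ 4 (mod 5); write t = 5m+4.
Then (5m+4)^5 - 6(5m+4) - 15 = 3125m^5 + 12500m^4 + 20000m^3 + 16000m^2 + 6370m + 985 = 5(625m^5 + 2500m^4 + 4000m^3 + 3200m^2 + 1274m + 197).

5(625m^5 + 2500m^4 + 4000m^3 + 3200m^2 + 1274m + 197)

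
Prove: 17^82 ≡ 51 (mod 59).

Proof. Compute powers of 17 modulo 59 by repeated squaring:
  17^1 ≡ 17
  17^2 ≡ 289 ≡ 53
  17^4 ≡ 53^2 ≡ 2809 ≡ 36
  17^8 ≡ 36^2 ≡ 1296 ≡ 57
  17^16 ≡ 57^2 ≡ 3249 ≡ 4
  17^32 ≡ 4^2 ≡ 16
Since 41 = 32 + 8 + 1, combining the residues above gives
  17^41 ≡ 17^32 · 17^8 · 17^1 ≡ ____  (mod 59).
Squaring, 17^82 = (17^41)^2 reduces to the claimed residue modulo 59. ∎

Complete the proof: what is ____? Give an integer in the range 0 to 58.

17^32 · 17^8 · 17^1 ≡ 16 · 57 · 17 = 15504.
15504 mod 59 = 46, so 17^41 ≡ 46 (mod 59).

46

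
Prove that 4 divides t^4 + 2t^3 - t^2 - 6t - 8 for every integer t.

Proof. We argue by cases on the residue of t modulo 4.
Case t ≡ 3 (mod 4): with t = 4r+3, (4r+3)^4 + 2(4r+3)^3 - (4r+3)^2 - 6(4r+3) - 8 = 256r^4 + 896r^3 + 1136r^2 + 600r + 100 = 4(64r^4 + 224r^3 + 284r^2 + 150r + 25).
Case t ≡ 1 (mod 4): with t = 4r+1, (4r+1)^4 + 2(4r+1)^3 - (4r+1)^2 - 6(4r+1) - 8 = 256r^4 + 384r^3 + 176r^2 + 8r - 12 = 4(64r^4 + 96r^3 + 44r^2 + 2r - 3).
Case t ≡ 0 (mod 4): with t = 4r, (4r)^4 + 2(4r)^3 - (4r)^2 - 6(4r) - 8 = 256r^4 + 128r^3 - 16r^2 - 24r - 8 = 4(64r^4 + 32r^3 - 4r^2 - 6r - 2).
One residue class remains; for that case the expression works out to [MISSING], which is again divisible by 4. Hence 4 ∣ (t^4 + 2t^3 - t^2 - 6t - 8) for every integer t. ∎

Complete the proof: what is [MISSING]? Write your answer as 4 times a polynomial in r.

4(64r^4 + 160r^3 + 140r^2 + 46r + 2)

Only t ≡ 2 (mod 4) is unaccounted for. Put t = 4r+2:
(4r+2)^4 + 2(4r+2)^3 - (4r+2)^2 - 6(4r+2) - 8 expands to 256r^4 + 640r^3 + 560r^2 + 184r + 8,
and factoring out 4 leaves 4(64r^4 + 160r^3 + 140r^2 + 46r + 2).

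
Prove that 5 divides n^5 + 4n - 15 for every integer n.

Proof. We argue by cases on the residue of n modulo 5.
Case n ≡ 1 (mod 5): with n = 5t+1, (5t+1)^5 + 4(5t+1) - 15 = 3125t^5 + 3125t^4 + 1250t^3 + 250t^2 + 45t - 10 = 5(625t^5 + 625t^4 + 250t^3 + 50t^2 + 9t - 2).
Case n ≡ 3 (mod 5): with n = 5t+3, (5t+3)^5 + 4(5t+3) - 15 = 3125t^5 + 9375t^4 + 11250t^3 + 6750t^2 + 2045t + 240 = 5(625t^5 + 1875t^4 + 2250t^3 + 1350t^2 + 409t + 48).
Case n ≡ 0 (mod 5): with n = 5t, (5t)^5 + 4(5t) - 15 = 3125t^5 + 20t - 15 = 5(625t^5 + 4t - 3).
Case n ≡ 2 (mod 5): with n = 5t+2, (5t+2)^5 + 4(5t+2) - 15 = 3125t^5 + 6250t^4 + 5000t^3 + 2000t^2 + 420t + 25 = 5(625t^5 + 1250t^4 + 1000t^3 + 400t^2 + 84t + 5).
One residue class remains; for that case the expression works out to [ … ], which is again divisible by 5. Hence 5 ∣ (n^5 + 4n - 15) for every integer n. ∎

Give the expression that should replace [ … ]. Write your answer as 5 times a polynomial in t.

5(625t^5 + 2500t^4 + 4000t^3 + 3200t^2 + 1284t + 205)

Only n ≡ 4 (mod 5) is unaccounted for. Put n = 5t+4:
(5t+4)^5 + 4(5t+4) - 15 expands to 3125t^5 + 12500t^4 + 20000t^3 + 16000t^2 + 6420t + 1025,
and factoring out 5 leaves 5(625t^5 + 2500t^4 + 4000t^3 + 3200t^2 + 1284t + 205).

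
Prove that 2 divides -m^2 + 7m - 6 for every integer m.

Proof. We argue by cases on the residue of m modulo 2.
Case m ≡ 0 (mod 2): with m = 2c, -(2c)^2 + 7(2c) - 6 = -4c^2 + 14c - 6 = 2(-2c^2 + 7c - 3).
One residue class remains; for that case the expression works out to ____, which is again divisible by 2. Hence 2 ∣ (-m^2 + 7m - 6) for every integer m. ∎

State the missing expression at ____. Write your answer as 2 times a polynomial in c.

Only m ≡ 1 (mod 2) is unaccounted for. Put m = 2c+1:
-(2c+1)^2 + 7(2c+1) - 6 expands to -4c^2 + 10c,
and factoring out 2 leaves 2(-2c^2 + 5c).

2(-2c^2 + 5c)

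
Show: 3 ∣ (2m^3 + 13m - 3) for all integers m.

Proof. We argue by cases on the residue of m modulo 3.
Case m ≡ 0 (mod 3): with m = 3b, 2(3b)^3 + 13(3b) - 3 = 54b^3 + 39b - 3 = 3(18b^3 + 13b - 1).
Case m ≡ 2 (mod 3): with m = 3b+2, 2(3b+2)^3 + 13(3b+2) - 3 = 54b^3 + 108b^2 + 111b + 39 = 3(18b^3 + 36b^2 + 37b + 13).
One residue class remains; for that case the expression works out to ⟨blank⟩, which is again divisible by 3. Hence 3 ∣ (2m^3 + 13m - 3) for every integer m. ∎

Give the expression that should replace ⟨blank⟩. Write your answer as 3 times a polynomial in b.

3(18b^3 + 18b^2 + 19b + 4)

Only m ≡ 1 (mod 3) is unaccounted for. Put m = 3b+1:
2(3b+1)^3 + 13(3b+1) - 3 expands to 54b^3 + 54b^2 + 57b + 12,
and factoring out 3 leaves 3(18b^3 + 18b^2 + 19b + 4).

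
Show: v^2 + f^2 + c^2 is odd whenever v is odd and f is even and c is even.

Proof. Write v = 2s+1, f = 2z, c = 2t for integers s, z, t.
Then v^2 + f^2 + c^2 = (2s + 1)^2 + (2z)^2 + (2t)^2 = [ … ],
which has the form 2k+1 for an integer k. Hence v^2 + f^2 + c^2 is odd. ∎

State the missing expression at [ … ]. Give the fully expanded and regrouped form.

2(2s^2 + 2s + 2t^2 + 2z^2) + 1

(2s + 1)^2 + (2z)^2 + (2t)^2 = 4s^2 + 4s + 4t^2 + 4z^2 + 1
= 2(2s^2 + 2s + 2t^2 + 2z^2) + 1.
Since 2s^2 + 2s + 2t^2 + 2z^2 is an integer, the sum of squares is of the form 2k+1 for an integer k.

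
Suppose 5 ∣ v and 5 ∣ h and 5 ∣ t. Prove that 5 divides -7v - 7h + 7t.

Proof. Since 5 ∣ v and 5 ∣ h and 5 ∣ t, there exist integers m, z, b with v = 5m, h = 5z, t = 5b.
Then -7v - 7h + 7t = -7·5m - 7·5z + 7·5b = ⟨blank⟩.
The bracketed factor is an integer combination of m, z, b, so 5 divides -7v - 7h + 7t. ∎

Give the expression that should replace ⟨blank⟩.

Pull the common 5 out of every term: -7·5m - 7·5z + 7·5b = 5(7b - 7m - 7z).
7b - 7m - 7z is an integer, which exhibits the divisibility.

5(7b - 7m - 7z)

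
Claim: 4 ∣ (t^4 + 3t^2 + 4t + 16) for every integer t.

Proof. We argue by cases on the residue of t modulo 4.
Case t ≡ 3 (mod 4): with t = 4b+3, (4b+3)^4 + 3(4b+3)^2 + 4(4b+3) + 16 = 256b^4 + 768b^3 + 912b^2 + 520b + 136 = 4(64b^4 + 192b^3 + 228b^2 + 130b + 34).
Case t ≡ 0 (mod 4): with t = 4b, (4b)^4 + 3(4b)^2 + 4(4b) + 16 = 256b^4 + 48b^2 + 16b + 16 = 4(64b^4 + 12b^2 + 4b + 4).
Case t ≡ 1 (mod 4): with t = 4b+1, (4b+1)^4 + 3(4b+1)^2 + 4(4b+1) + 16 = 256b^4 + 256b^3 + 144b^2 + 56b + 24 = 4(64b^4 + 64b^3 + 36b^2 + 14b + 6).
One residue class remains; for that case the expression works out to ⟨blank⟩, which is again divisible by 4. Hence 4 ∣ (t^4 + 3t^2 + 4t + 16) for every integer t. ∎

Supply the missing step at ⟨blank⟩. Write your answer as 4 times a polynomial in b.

Only t ≡ 2 (mod 4) is unaccounted for. Put t = 4b+2:
(4b+2)^4 + 3(4b+2)^2 + 4(4b+2) + 16 expands to 256b^4 + 512b^3 + 432b^2 + 192b + 52,
and factoring out 4 leaves 4(64b^4 + 128b^3 + 108b^2 + 48b + 13).

4(64b^4 + 128b^3 + 108b^2 + 48b + 13)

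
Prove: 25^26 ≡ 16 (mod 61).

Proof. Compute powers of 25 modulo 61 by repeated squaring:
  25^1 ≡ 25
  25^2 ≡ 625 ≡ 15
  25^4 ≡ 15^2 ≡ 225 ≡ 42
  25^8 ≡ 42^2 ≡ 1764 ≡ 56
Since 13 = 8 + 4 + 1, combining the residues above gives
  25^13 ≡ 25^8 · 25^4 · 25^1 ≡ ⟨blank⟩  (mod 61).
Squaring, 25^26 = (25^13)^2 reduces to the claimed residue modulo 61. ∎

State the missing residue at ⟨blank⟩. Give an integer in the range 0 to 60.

57

25^8 · 25^4 · 25^1 ≡ 56 · 42 · 25 = 58800.
58800 mod 61 = 57, so 25^13 ≡ 57 (mod 61).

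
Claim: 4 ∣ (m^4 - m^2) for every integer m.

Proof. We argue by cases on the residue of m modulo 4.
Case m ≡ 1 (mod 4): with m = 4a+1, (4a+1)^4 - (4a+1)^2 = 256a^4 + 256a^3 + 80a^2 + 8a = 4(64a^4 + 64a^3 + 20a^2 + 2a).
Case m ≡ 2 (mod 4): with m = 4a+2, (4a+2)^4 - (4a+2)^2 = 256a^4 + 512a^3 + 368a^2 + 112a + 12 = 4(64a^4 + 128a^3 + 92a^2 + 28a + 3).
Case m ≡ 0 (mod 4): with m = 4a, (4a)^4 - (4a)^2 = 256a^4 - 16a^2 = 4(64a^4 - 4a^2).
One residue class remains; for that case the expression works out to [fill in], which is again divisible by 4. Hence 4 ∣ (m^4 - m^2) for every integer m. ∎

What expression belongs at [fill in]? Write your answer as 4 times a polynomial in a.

Only m ≡ 3 (mod 4) is unaccounted for. Put m = 4a+3:
(4a+3)^4 - (4a+3)^2 expands to 256a^4 + 768a^3 + 848a^2 + 408a + 72,
and factoring out 4 leaves 4(64a^4 + 192a^3 + 212a^2 + 102a + 18).

4(64a^4 + 192a^3 + 212a^2 + 102a + 18)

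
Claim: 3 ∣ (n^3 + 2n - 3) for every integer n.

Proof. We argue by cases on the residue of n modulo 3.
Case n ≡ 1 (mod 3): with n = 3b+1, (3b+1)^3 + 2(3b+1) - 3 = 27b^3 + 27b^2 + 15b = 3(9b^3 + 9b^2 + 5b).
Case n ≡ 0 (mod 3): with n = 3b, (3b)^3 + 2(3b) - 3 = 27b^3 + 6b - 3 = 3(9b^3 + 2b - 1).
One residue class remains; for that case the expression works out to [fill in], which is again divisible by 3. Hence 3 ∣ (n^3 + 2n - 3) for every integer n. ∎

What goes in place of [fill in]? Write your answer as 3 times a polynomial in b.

3(9b^3 + 18b^2 + 14b + 3)

Only n ≡ 2 (mod 3) is unaccounted for. Put n = 3b+2:
(3b+2)^3 + 2(3b+2) - 3 expands to 27b^3 + 54b^2 + 42b + 9,
and factoring out 3 leaves 3(9b^3 + 18b^2 + 14b + 3).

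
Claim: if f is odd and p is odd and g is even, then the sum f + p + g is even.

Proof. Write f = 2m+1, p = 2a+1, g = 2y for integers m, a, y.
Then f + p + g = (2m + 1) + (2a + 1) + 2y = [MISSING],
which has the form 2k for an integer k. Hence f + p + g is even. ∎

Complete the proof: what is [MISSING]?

2(a + m + y + 1)

Expanding: (2m + 1) + (2a + 1) + 2y = 2a + 2m + 2y + 2.
Every term is even; pulling out the factor of 2 gives 2(a + m + y + 1).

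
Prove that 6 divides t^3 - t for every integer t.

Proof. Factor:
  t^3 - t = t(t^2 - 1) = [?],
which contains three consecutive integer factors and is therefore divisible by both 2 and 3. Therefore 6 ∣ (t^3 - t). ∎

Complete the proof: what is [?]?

(t - 1)t(t + 1)

t(t^2 - 1) = t(t - 1)(t + 1) = (t - 1)t(t + 1).
These three factors are consecutive integers, so their product is divisible by 6.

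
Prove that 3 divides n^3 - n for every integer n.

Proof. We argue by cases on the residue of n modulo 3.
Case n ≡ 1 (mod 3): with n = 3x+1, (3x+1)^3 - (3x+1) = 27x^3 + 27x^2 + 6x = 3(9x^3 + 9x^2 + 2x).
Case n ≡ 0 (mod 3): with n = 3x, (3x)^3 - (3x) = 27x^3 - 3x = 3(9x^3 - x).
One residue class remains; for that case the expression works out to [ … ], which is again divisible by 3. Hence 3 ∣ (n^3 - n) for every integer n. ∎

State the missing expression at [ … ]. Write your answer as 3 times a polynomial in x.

The residues treated are {1, 0}, so the missing case is n ≡ 2 (mod 3); write n = 3x+2.
Then (3x+2)^3 - (3x+2) = 27x^3 + 54x^2 + 33x + 6 = 3(9x^3 + 18x^2 + 11x + 2).

3(9x^3 + 18x^2 + 11x + 2)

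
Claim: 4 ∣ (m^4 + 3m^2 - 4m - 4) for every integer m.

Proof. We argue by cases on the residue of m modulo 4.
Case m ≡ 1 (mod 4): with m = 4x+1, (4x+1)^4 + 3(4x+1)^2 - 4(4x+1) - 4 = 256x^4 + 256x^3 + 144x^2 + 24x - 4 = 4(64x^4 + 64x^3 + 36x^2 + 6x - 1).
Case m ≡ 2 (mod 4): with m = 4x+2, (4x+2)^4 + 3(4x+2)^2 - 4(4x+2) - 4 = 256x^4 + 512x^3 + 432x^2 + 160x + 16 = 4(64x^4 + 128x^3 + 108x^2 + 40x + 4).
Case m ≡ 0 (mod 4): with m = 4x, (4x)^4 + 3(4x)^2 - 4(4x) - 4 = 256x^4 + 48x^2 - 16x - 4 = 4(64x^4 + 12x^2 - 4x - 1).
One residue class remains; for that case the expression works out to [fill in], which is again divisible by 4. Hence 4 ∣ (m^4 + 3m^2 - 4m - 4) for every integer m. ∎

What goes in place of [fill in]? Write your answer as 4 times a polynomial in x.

4(64x^4 + 192x^3 + 228x^2 + 122x + 23)

Only m ≡ 3 (mod 4) is unaccounted for. Put m = 4x+3:
(4x+3)^4 + 3(4x+3)^2 - 4(4x+3) - 4 expands to 256x^4 + 768x^3 + 912x^2 + 488x + 92,
and factoring out 4 leaves 4(64x^4 + 192x^3 + 228x^2 + 122x + 23).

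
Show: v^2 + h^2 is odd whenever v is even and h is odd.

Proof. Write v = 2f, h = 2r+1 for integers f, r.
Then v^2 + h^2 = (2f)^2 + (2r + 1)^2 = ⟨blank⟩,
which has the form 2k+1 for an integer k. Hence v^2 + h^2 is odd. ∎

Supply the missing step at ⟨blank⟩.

(2f)^2 + (2r + 1)^2 = 4f^2 + 4r^2 + 4r + 1
= 2(2f^2 + 2r^2 + 2r) + 1.
Since 2f^2 + 2r^2 + 2r is an integer, the sum of squares is of the form 2k+1 for an integer k.

2(2f^2 + 2r^2 + 2r) + 1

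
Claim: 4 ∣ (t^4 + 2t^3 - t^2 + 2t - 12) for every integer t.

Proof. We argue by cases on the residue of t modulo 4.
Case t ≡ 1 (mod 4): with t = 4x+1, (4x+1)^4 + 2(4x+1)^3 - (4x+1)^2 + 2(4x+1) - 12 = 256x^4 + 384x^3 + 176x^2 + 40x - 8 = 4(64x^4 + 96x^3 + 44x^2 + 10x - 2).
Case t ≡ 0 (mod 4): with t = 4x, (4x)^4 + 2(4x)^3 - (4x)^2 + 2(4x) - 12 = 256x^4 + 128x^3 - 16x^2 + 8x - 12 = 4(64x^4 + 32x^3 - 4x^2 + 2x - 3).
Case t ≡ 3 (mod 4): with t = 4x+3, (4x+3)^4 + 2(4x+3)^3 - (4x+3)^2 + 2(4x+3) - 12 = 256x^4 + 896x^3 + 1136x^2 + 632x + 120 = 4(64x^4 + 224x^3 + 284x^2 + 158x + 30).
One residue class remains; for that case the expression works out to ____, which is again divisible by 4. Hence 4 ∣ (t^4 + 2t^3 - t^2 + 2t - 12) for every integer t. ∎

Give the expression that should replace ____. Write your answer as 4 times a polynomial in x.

Only t ≡ 2 (mod 4) is unaccounted for. Put t = 4x+2:
(4x+2)^4 + 2(4x+2)^3 - (4x+2)^2 + 2(4x+2) - 12 expands to 256x^4 + 640x^3 + 560x^2 + 216x + 20,
and factoring out 4 leaves 4(64x^4 + 160x^3 + 140x^2 + 54x + 5).

4(64x^4 + 160x^3 + 140x^2 + 54x + 5)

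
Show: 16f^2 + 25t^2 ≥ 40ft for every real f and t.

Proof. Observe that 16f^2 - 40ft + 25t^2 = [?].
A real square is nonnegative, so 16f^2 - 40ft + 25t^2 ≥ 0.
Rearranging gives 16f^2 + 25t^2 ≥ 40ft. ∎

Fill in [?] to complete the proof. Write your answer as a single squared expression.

(4f - 5t)^2

16f^2 - 40ft + 25t^2 is a perfect-square trinomial: the outer terms are (4f)^2 and (5t)^2, and the cross term is -2·4f·5t.
So 16f^2 - 40ft + 25t^2 = (4f - 5t)^2 ≥ 0.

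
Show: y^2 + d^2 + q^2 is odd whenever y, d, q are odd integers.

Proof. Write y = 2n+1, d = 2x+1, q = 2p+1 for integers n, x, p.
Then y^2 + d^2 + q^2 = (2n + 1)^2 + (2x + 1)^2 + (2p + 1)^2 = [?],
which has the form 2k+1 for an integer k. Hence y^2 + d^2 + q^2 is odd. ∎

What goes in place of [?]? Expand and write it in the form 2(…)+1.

Expanding: (2n + 1)^2 + (2x + 1)^2 + (2p + 1)^2 = 4n^2 + 4n + 4p^2 + 4p + 4x^2 + 4x + 3.
Every term except the constant is even, so this is 2(2n^2 + 2n + 2p^2 + 2p + 2x^2 + 2x + 1) + 1,
and 2n^2 + 2n + 2p^2 + 2p + 2x^2 + 2x + 1 ∈ ℤ gives the required form.

2(2n^2 + 2n + 2p^2 + 2p + 2x^2 + 2x + 1) + 1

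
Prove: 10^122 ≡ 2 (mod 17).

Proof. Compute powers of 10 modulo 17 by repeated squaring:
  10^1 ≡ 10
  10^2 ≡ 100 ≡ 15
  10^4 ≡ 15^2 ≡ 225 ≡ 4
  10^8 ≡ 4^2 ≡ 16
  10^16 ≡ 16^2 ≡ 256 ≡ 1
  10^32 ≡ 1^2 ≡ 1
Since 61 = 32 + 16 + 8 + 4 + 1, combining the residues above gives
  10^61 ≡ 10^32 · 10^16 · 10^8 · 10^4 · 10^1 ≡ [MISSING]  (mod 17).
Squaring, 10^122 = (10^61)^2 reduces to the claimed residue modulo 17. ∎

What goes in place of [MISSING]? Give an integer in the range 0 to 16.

11

Multiply the listed residues: 1 · 1 · 16 · 4 · 10 = 1 → 16 → 64 → 640.
Reducing modulo 17: 640 = 37·17 + 11, so 10^61 ≡ 11.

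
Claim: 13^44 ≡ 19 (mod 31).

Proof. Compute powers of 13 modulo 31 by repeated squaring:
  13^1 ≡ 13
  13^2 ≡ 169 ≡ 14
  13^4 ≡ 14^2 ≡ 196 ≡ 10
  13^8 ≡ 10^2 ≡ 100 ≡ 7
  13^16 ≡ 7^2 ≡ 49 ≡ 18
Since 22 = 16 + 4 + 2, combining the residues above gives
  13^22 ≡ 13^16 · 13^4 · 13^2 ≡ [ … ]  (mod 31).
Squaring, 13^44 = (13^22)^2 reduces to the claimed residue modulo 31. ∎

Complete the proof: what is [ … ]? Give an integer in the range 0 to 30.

9

Multiply the listed residues: 18 · 10 · 14 = 180 → 2520.
Reducing modulo 31: 2520 = 81·31 + 9, so 13^22 ≡ 9.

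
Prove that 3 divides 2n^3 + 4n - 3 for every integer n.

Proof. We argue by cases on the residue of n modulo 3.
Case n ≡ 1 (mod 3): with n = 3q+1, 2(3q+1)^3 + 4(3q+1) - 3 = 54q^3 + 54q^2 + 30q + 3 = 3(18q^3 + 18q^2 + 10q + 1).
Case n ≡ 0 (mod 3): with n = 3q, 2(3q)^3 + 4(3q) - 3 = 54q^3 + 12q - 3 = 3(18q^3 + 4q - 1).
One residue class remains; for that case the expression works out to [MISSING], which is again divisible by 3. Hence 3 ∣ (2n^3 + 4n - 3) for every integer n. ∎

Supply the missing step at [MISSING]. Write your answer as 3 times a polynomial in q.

3(18q^3 + 36q^2 + 28q + 7)

Only n ≡ 2 (mod 3) is unaccounted for. Put n = 3q+2:
2(3q+2)^3 + 4(3q+2) - 3 expands to 54q^3 + 108q^2 + 84q + 21,
and factoring out 3 leaves 3(18q^3 + 36q^2 + 28q + 7).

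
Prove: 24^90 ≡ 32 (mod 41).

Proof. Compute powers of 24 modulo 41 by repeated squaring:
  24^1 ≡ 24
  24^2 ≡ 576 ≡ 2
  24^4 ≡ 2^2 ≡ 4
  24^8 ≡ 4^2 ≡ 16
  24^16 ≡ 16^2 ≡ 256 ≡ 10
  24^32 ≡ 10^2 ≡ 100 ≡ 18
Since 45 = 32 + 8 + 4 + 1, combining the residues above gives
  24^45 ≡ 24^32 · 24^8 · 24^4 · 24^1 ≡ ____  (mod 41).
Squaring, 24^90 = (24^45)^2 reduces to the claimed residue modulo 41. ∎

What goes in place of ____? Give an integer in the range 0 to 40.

14

24^32 · 24^8 · 24^4 · 24^1 ≡ 18 · 16 · 4 · 24 = 27648.
27648 mod 41 = 14, so 24^45 ≡ 14 (mod 41).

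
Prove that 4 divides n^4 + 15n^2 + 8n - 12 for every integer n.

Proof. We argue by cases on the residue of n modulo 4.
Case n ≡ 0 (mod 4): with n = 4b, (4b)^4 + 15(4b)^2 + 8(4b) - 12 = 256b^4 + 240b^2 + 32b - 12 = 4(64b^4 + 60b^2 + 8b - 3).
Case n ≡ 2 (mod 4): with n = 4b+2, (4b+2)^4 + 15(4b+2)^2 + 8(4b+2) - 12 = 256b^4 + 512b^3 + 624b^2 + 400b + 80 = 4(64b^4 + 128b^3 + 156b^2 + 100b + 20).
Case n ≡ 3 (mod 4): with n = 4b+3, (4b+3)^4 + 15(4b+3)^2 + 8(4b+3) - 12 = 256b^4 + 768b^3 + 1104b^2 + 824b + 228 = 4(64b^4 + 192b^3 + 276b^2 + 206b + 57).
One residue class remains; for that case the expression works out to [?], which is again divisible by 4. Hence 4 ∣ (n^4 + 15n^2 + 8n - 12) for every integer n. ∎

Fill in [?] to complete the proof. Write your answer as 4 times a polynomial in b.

4(64b^4 + 64b^3 + 84b^2 + 42b + 3)

The residues treated are {0, 2, 3}, so the missing case is n ≡ 1 (mod 4); write n = 4b+1.
Then (4b+1)^4 + 15(4b+1)^2 + 8(4b+1) - 12 = 256b^4 + 256b^3 + 336b^2 + 168b + 12 = 4(64b^4 + 64b^3 + 84b^2 + 42b + 3).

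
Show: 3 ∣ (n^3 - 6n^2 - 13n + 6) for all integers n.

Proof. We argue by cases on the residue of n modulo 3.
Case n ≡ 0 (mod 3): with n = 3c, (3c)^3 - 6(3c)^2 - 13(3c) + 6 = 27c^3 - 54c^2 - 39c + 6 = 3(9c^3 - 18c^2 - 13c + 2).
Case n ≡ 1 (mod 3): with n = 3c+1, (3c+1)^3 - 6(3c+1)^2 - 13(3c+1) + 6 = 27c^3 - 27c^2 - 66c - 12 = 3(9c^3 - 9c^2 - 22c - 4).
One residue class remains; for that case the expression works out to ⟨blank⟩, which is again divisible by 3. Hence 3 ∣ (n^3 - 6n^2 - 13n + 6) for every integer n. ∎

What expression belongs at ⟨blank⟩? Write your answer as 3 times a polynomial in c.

3(9c^3 - 25c - 12)

The residues treated are {0, 1}, so the missing case is n ≡ 2 (mod 3); write n = 3c+2.
Then (3c+2)^3 - 6(3c+2)^2 - 13(3c+2) + 6 = 27c^3 - 75c - 36 = 3(9c^3 - 25c - 12).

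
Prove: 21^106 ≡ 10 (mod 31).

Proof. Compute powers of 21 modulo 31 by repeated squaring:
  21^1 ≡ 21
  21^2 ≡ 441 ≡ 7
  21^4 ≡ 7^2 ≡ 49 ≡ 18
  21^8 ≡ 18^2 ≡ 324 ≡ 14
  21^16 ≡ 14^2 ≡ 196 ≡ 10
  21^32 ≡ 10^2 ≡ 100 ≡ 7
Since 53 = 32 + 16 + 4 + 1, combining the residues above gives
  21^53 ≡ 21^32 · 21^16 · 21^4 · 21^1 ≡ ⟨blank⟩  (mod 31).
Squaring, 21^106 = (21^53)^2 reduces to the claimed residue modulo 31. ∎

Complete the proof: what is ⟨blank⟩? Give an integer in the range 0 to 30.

Multiply the listed residues: 7 · 10 · 18 · 21 = 70 → 1260 → 26460.
Reducing modulo 31: 26460 = 853·31 + 17, so 21^53 ≡ 17.

17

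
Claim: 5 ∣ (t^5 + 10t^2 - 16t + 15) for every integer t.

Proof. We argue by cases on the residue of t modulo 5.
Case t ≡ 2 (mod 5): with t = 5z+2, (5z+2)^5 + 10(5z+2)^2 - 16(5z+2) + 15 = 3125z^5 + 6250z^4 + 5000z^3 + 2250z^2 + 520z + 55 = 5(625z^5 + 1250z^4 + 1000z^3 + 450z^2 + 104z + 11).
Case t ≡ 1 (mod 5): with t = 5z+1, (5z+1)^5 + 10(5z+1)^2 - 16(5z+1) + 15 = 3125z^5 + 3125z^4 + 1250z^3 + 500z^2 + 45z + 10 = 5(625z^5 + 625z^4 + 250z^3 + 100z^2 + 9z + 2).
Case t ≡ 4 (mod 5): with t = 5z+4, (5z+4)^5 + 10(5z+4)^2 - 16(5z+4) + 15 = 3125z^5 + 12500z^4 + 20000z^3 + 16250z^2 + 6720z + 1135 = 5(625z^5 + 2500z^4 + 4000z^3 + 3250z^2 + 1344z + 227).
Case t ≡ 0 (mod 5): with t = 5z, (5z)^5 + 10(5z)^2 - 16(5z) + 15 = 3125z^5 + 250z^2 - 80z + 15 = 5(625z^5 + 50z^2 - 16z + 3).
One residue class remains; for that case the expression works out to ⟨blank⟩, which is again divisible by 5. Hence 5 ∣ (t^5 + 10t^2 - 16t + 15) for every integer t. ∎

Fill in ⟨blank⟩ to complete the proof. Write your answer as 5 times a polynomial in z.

Only t ≡ 3 (mod 5) is unaccounted for. Put t = 5z+3:
(5z+3)^5 + 10(5z+3)^2 - 16(5z+3) + 15 expands to 3125z^5 + 9375z^4 + 11250z^3 + 7000z^2 + 2245z + 300,
and factoring out 5 leaves 5(625z^5 + 1875z^4 + 2250z^3 + 1400z^2 + 449z + 60).

5(625z^5 + 1875z^4 + 2250z^3 + 1400z^2 + 449z + 60)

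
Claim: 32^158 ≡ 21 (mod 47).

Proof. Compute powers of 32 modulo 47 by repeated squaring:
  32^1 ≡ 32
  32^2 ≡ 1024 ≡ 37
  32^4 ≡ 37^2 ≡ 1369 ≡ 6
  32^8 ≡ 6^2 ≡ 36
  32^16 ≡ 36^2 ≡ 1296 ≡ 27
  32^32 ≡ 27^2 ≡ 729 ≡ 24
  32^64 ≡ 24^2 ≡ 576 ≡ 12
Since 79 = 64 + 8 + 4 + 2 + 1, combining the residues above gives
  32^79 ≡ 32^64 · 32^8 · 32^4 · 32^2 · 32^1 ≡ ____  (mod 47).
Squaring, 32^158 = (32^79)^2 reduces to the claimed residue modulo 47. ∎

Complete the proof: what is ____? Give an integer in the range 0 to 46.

Multiply the listed residues: 12 · 36 · 6 · 37 · 32 = 432 → 2592 → 95904 → 3068928.
Reducing modulo 47: 3068928 = 65296·47 + 16, so 32^79 ≡ 16.

16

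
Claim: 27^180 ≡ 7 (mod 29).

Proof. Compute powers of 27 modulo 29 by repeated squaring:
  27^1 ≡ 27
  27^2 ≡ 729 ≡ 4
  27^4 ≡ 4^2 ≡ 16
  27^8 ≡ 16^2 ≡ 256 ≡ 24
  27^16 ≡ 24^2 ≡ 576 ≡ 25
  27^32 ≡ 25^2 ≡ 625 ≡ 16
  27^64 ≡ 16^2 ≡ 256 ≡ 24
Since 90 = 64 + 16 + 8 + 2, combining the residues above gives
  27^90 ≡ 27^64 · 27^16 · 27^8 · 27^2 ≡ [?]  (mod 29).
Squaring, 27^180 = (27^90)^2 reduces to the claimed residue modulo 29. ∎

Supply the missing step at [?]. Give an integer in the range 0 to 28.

6

Multiply the listed residues: 24 · 25 · 24 · 4 = 600 → 14400 → 57600.
Reducing modulo 29: 57600 = 1986·29 + 6, so 27^90 ≡ 6.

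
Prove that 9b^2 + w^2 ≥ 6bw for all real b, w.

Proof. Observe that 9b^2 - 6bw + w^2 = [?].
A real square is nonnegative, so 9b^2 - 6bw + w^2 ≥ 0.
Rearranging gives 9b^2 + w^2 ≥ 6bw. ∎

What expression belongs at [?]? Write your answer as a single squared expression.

(3b - w)^2

The leading and trailing coefficients are 3^2 and 1^2, and 6 = 2·3·1, so the trinomial is (3b - w)^2.
Hence 9b^2 - 6bw + w^2 ≥ 0.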